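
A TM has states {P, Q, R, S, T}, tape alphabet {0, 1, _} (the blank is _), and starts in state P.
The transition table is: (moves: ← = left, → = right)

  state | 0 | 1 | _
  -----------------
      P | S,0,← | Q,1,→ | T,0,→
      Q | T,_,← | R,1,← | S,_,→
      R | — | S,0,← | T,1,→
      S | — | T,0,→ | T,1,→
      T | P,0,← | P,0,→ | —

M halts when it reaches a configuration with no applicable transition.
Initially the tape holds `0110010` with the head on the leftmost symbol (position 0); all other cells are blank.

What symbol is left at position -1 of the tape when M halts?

0

state=P head=0 tape=_[0]110010   (P,0)→(S,0,←)
state=S head=-1 tape=[_]0110010   (S,_)→(T,1,→)
state=T head=0 tape=1[0]110010   (T,0)→(P,0,←)
state=P head=-1 tape=[1]0110010   (P,1)→(Q,1,→)
state=Q head=0 tape=1[0]110010   (Q,0)→(T,_,←)
state=T head=-1 tape=[1]_110010   (T,1)→(P,0,→)
state=P head=0 tape=0[_]110010   (P,_)→(T,0,→)
state=T head=1 tape=00[1]10010   (T,1)→(P,0,→)
state=P head=2 tape=000[1]0010   (P,1)→(Q,1,→)
state=Q head=3 tape=0001[0]010   (Q,0)→(T,_,←)
state=T head=2 tape=000[1]_010   (T,1)→(P,0,→)
state=P head=3 tape=0000[_]010   (P,_)→(T,0,→)
state=T head=4 tape=00000[0]10   (T,0)→(P,0,←)
state=P head=3 tape=0000[0]010   (P,0)→(S,0,←)
state=S head=2 tape=000[0]0010
Cell -1 holds 0 when M halts.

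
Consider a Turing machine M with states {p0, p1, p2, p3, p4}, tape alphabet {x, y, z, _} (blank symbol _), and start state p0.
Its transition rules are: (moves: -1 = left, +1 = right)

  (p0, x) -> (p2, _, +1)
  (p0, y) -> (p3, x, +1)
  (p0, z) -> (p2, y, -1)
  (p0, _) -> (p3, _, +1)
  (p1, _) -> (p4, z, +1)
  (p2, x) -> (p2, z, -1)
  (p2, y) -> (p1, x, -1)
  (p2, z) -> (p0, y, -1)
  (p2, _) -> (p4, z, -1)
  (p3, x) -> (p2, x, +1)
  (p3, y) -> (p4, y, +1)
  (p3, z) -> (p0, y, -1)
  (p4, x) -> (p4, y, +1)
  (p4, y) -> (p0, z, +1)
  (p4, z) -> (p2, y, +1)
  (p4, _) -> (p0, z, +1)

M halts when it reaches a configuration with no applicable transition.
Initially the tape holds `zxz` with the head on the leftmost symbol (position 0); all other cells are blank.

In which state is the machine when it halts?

p3

state=p0 head=0 tape=___[z]xz___   (p0,z)→(p2,y,-1)
state=p2 head=-1 tape=__[_]yxz___   (p2,_)→(p4,z,-1)
state=p4 head=-2 tape=_[_]zyxz___   (p4,_)→(p0,z,+1)
state=p0 head=-1 tape=_z[z]yxz___   (p0,z)→(p2,y,-1)
state=p2 head=-2 tape=_[z]yyxz___   (p2,z)→(p0,y,-1)
state=p0 head=-3 tape=[_]yyyxz___   (p0,_)→(p3,_,+1)
state=p3 head=-2 tape=_[y]yyxz___   (p3,y)→(p4,y,+1)
state=p4 head=-1 tape=_y[y]yxz___   (p4,y)→(p0,z,+1)
state=p0 head=0 tape=_yz[y]xz___   (p0,y)→(p3,x,+1)
state=p3 head=1 tape=_yzx[x]z___   (p3,x)→(p2,x,+1)
state=p2 head=2 tape=_yzxx[z]___   (p2,z)→(p0,y,-1)
state=p0 head=1 tape=_yzx[x]y___   (p0,x)→(p2,_,+1)
state=p2 head=2 tape=_yzx_[y]___   (p2,y)→(p1,x,-1)
state=p1 head=1 tape=_yzx[_]x___   (p1,_)→(p4,z,+1)
state=p4 head=2 tape=_yzxz[x]___   (p4,x)→(p4,y,+1)
state=p4 head=3 tape=_yzxzy[_]__   (p4,_)→(p0,z,+1)
state=p0 head=4 tape=_yzxzyz[_]_   (p0,_)→(p3,_,+1)
state=p3 head=5 tape=_yzxzyz_[_]
No transition is defined for (p3, _); M halts in state p3.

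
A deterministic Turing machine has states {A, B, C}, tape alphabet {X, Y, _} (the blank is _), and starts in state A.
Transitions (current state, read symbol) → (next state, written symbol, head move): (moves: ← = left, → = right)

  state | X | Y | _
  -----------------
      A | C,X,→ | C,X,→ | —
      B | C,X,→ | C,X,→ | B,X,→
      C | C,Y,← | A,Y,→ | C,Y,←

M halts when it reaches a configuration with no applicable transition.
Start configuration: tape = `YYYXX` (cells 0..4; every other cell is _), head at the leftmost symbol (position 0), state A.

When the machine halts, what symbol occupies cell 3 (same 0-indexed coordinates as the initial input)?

A | [Y]YYXX__   read Y → write X, move →, go to C
C | X[Y]YXX__   read Y → write Y, move →, go to A
A | XY[Y]XX__   read Y → write X, move →, go to C
C | XYX[X]X__   read X → write Y, move ←, go to C
C | XY[X]YX__   read X → write Y, move ←, go to C
C | X[Y]YYX__   read Y → write Y, move →, go to A
A | XY[Y]YX__   read Y → write X, move →, go to C
C | XYX[Y]X__   read Y → write Y, move →, go to A
A | XYXY[X]__   read X → write X, move →, go to C
C | XYXYX[_]_   read _ → write Y, move ←, go to C
C | XYXY[X]Y_   read X → write Y, move ←, go to C
C | XYX[Y]YY_   read Y → write Y, move →, go to A
A | XYXY[Y]Y_   read Y → write X, move →, go to C
C | XYXYX[Y]_   read Y → write Y, move →, go to A
A | XYXYXY[_]
Cell 3 holds Y when M halts.

Y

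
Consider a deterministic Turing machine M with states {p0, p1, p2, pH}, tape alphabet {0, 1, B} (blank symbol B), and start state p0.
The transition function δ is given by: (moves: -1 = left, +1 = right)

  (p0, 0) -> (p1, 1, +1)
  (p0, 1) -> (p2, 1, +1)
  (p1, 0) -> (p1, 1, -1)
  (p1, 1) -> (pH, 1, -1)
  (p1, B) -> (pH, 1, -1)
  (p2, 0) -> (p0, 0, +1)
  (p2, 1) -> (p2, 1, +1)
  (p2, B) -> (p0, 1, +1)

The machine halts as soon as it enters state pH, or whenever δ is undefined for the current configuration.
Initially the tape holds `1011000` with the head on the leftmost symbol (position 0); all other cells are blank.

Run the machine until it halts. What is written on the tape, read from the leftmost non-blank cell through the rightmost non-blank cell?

state=p0 head=0 tape=[1]011000   (p0,1)→(p2,1,+1)
state=p2 head=1 tape=1[0]11000   (p2,0)→(p0,0,+1)
state=p0 head=2 tape=10[1]1000   (p0,1)→(p2,1,+1)
state=p2 head=3 tape=101[1]000   (p2,1)→(p2,1,+1)
state=p2 head=4 tape=1011[0]00   (p2,0)→(p0,0,+1)
state=p0 head=5 tape=10110[0]0   (p0,0)→(p1,1,+1)
state=p1 head=6 tape=101101[0]   (p1,0)→(p1,1,-1)
state=p1 head=5 tape=10110[1]1   (p1,1)→(pH,1,-1)
state=pH head=4 tape=1011[0]11
The non-blank tape span at halt is 1011011.

1011011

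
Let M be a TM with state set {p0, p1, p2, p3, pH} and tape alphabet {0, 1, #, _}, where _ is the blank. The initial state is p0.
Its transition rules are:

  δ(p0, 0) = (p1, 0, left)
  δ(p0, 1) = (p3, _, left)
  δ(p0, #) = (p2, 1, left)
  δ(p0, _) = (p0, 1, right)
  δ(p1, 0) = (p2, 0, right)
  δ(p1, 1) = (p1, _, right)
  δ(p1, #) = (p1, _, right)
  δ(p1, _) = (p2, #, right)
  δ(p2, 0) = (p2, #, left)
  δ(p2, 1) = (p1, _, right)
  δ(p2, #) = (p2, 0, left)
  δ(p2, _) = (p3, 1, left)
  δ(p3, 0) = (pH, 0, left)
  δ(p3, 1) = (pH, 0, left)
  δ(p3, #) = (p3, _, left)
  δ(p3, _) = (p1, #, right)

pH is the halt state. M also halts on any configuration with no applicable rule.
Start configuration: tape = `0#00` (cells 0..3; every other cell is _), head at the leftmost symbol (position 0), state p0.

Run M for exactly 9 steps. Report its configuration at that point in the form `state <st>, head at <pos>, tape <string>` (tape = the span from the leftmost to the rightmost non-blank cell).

state=p0 head=0 tape=___[0]#00   (p0,0)→(p1,0,left)
state=p1 head=-1 tape=__[_]0#00   (p1,_)→(p2,#,right)
state=p2 head=0 tape=__#[0]#00   (p2,0)→(p2,#,left)
state=p2 head=-1 tape=__[#]##00   (p2,#)→(p2,0,left)
state=p2 head=-2 tape=_[_]0##00   (p2,_)→(p3,1,left)
state=p3 head=-3 tape=[_]10##00   (p3,_)→(p1,#,right)
state=p1 head=-2 tape=#[1]0##00   (p1,1)→(p1,_,right)
state=p1 head=-1 tape=#_[0]##00   (p1,0)→(p2,0,right)
state=p2 head=0 tape=#_0[#]#00   (p2,#)→(p2,0,left)
state=p2 head=-1 tape=#_[0]0#00
After 9 steps: state p2, head at -1, tape #_00#00.

state p2, head at -1, tape #_00#00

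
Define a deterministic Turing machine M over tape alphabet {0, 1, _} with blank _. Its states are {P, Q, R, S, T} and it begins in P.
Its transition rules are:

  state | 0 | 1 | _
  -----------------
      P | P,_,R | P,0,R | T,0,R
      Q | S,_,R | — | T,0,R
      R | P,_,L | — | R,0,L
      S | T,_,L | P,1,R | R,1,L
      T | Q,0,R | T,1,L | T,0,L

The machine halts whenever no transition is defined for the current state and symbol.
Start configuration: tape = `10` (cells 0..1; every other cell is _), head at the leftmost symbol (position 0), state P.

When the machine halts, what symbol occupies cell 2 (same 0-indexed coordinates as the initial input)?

0

state=P head=0 tape=[1]0___   (P,1)→(P,0,R)
state=P head=1 tape=0[0]___   (P,0)→(P,_,R)
state=P head=2 tape=0_[_]__   (P,_)→(T,0,R)
state=T head=3 tape=0_0[_]_   (T,_)→(T,0,L)
state=T head=2 tape=0_[0]0_   (T,0)→(Q,0,R)
state=Q head=3 tape=0_0[0]_   (Q,0)→(S,_,R)
state=S head=4 tape=0_0_[_]   (S,_)→(R,1,L)
state=R head=3 tape=0_0[_]1   (R,_)→(R,0,L)
state=R head=2 tape=0_[0]01   (R,0)→(P,_,L)
state=P head=1 tape=0[_]_01   (P,_)→(T,0,R)
state=T head=2 tape=00[_]01   (T,_)→(T,0,L)
state=T head=1 tape=0[0]001   (T,0)→(Q,0,R)
state=Q head=2 tape=00[0]01   (Q,0)→(S,_,R)
state=S head=3 tape=00_[0]1   (S,0)→(T,_,L)
state=T head=2 tape=00[_]_1   (T,_)→(T,0,L)
state=T head=1 tape=0[0]0_1   (T,0)→(Q,0,R)
state=Q head=2 tape=00[0]_1   (Q,0)→(S,_,R)
state=S head=3 tape=00_[_]1   (S,_)→(R,1,L)
state=R head=2 tape=00[_]11   (R,_)→(R,0,L)
state=R head=1 tape=0[0]011   (R,0)→(P,_,L)
state=P head=0 tape=[0]_011   (P,0)→(P,_,R)
state=P head=1 tape=_[_]011   (P,_)→(T,0,R)
state=T head=2 tape=_0[0]11   (T,0)→(Q,0,R)
state=Q head=3 tape=_00[1]1
Cell 2 holds 0 when M halts.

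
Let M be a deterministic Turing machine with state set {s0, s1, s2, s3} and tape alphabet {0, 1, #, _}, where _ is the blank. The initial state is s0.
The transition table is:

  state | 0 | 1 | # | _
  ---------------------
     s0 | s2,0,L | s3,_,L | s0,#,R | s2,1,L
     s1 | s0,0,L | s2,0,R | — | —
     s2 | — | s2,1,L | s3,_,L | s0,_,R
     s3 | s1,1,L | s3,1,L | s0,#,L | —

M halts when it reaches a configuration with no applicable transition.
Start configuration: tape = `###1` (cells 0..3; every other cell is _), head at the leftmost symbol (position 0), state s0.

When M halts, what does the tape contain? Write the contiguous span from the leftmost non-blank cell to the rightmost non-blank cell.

state=s0 head=0 tape=__[#]##1   (s0,#)→(s0,#,R)
state=s0 head=1 tape=__#[#]#1   (s0,#)→(s0,#,R)
state=s0 head=2 tape=__##[#]1   (s0,#)→(s0,#,R)
state=s0 head=3 tape=__###[1]   (s0,1)→(s3,_,L)
state=s3 head=2 tape=__##[#]_   (s3,#)→(s0,#,L)
state=s0 head=1 tape=__#[#]#_   (s0,#)→(s0,#,R)
state=s0 head=2 tape=__##[#]_   (s0,#)→(s0,#,R)
state=s0 head=3 tape=__###[_]   (s0,_)→(s2,1,L)
state=s2 head=2 tape=__##[#]1   (s2,#)→(s3,_,L)
state=s3 head=1 tape=__#[#]_1   (s3,#)→(s0,#,L)
state=s0 head=0 tape=__[#]#_1   (s0,#)→(s0,#,R)
state=s0 head=1 tape=__#[#]_1   (s0,#)→(s0,#,R)
state=s0 head=2 tape=__##[_]1   (s0,_)→(s2,1,L)
state=s2 head=1 tape=__#[#]11   (s2,#)→(s3,_,L)
state=s3 head=0 tape=__[#]_11   (s3,#)→(s0,#,L)
state=s0 head=-1 tape=_[_]#_11   (s0,_)→(s2,1,L)
state=s2 head=-2 tape=[_]1#_11   (s2,_)→(s0,_,R)
state=s0 head=-1 tape=_[1]#_11   (s0,1)→(s3,_,L)
state=s3 head=-2 tape=[_]_#_11
The non-blank tape span at halt is #_11.

#_11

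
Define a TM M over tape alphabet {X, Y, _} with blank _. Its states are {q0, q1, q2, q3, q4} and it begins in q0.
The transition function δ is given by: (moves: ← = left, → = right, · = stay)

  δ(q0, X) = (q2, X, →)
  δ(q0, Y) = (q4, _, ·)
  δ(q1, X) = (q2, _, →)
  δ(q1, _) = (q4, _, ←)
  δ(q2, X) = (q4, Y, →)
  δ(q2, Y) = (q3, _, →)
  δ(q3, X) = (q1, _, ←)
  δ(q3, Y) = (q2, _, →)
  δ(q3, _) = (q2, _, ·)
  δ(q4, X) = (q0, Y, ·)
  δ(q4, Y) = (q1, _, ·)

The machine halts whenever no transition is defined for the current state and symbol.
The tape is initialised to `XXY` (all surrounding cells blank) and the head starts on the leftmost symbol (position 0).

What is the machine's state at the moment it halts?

q4

q0 | [X]XY   read X → write X, move →, go to q2
q2 | X[X]Y   read X → write Y, move →, go to q4
q4 | XY[Y]   read Y → write _, move ·, go to q1
q1 | XY[_]   read _ → write _, move ←, go to q4
q4 | X[Y]_   read Y → write _, move ·, go to q1
q1 | X[_]_   read _ → write _, move ←, go to q4
q4 | [X]__   read X → write Y, move ·, go to q0
q0 | [Y]__   read Y → write _, move ·, go to q4
q4 | [_]__
No transition is defined for (q4, _); M halts in state q4.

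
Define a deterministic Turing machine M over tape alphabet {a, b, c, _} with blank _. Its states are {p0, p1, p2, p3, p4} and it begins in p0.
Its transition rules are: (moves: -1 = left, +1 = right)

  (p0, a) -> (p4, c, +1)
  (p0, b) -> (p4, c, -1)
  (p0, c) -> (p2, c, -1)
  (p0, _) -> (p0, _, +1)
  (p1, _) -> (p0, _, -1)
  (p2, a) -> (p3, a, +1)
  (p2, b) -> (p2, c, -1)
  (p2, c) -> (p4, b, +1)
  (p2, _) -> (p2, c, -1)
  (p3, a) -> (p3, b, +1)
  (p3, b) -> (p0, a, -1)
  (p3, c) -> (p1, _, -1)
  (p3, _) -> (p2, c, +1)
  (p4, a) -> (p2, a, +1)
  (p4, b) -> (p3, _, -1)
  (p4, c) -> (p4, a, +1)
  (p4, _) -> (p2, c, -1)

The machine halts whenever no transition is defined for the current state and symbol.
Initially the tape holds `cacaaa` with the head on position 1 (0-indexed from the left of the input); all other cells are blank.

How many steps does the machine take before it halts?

12

state=p0 head=1 tape=c[a]caaa___   (p0,a)→(p4,c,+1)
state=p4 head=2 tape=cc[c]aaa___   (p4,c)→(p4,a,+1)
state=p4 head=3 tape=cca[a]aa___   (p4,a)→(p2,a,+1)
state=p2 head=4 tape=ccaa[a]a___   (p2,a)→(p3,a,+1)
state=p3 head=5 tape=ccaaa[a]___   (p3,a)→(p3,b,+1)
state=p3 head=6 tape=ccaaab[_]__   (p3,_)→(p2,c,+1)
state=p2 head=7 tape=ccaaabc[_]_   (p2,_)→(p2,c,-1)
state=p2 head=6 tape=ccaaab[c]c_   (p2,c)→(p4,b,+1)
state=p4 head=7 tape=ccaaabb[c]_   (p4,c)→(p4,a,+1)
state=p4 head=8 tape=ccaaabba[_]   (p4,_)→(p2,c,-1)
state=p2 head=7 tape=ccaaabb[a]c   (p2,a)→(p3,a,+1)
state=p3 head=8 tape=ccaaabba[c]   (p3,c)→(p1,_,-1)
state=p1 head=7 tape=ccaaabb[a]_
M halts after 12 transitions.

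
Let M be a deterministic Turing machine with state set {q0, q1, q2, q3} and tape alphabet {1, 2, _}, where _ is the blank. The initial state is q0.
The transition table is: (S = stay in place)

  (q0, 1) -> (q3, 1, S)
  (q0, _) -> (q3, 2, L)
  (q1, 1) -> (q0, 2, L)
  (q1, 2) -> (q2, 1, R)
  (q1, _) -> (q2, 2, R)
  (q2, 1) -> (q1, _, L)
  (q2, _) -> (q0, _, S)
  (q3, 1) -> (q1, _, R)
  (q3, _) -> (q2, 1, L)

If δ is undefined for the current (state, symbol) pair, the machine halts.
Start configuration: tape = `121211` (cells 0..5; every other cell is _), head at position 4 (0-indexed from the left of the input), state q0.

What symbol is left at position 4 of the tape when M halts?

q0 | 1212[1]1   read 1 → write 1, move S, go to q3
q3 | 1212[1]1   read 1 → write _, move R, go to q1
q1 | 1212_[1]   read 1 → write 2, move L, go to q0
q0 | 1212[_]2   read _ → write 2, move L, go to q3
q3 | 121[2]22
Cell 4 holds 2 when M halts.

2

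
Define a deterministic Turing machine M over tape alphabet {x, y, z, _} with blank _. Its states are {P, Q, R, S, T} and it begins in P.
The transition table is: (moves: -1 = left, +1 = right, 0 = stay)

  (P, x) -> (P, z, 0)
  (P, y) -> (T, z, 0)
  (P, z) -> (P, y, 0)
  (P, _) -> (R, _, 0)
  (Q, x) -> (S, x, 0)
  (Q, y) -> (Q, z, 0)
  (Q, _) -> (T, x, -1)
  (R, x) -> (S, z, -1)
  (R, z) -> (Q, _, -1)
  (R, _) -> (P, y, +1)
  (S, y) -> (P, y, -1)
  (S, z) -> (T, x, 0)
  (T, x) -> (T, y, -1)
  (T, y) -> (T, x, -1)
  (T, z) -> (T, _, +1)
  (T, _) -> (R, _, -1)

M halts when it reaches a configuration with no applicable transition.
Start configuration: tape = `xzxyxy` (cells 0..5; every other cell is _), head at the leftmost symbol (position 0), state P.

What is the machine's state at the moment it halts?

R

state=P head=0 tape=[x]zxyxy   (P,x)→(P,z,0)
state=P head=0 tape=[z]zxyxy   (P,z)→(P,y,0)
state=P head=0 tape=[y]zxyxy   (P,y)→(T,z,0)
state=T head=0 tape=[z]zxyxy   (T,z)→(T,_,+1)
state=T head=1 tape=_[z]xyxy   (T,z)→(T,_,+1)
state=T head=2 tape=__[x]yxy   (T,x)→(T,y,-1)
state=T head=1 tape=_[_]yyxy   (T,_)→(R,_,-1)
state=R head=0 tape=[_]_yyxy   (R,_)→(P,y,+1)
state=P head=1 tape=y[_]yyxy   (P,_)→(R,_,0)
state=R head=1 tape=y[_]yyxy   (R,_)→(P,y,+1)
state=P head=2 tape=yy[y]yxy   (P,y)→(T,z,0)
state=T head=2 tape=yy[z]yxy   (T,z)→(T,_,+1)
state=T head=3 tape=yy_[y]xy   (T,y)→(T,x,-1)
state=T head=2 tape=yy[_]xxy   (T,_)→(R,_,-1)
state=R head=1 tape=y[y]_xxy
No transition is defined for (R, y); M halts in state R.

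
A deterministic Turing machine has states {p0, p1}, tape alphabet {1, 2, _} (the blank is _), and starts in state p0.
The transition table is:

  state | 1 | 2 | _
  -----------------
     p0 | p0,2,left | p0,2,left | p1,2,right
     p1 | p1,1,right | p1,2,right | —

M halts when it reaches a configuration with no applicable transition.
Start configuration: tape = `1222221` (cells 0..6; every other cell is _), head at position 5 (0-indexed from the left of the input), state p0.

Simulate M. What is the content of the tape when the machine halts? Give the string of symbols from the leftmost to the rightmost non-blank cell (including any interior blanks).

22222221

p0 | _12222[2]1_   read 2 → write 2, move left, go to p0
p0 | _1222[2]21_   read 2 → write 2, move left, go to p0
p0 | _122[2]221_   read 2 → write 2, move left, go to p0
p0 | _12[2]2221_   read 2 → write 2, move left, go to p0
p0 | _1[2]22221_   read 2 → write 2, move left, go to p0
p0 | _[1]222221_   read 1 → write 2, move left, go to p0
p0 | [_]2222221_   read _ → write 2, move right, go to p1
p1 | 2[2]222221_   read 2 → write 2, move right, go to p1
p1 | 22[2]22221_   read 2 → write 2, move right, go to p1
p1 | 222[2]2221_   read 2 → write 2, move right, go to p1
p1 | 2222[2]221_   read 2 → write 2, move right, go to p1
p1 | 22222[2]21_   read 2 → write 2, move right, go to p1
p1 | 222222[2]1_   read 2 → write 2, move right, go to p1
p1 | 2222222[1]_   read 1 → write 1, move right, go to p1
p1 | 22222221[_]
The non-blank tape span at halt is 22222221.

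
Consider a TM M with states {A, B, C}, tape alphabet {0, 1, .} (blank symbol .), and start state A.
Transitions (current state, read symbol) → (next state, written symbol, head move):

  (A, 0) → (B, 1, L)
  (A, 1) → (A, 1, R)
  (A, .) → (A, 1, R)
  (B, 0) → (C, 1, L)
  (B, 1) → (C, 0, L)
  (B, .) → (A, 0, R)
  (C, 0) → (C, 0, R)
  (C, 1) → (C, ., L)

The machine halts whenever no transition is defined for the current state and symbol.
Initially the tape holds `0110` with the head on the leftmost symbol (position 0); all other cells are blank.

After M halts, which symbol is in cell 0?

.

A | .[0]110   read 0 → write 1, move L, go to B
B | [.]1110   read . → write 0, move R, go to A
A | 0[1]110   read 1 → write 1, move R, go to A
A | 01[1]10   read 1 → write 1, move R, go to A
A | 011[1]0   read 1 → write 1, move R, go to A
A | 0111[0]   read 0 → write 1, move L, go to B
B | 011[1]1   read 1 → write 0, move L, go to C
C | 01[1]01   read 1 → write ., move L, go to C
C | 0[1].01   read 1 → write ., move L, go to C
C | [0]..01   read 0 → write 0, move R, go to C
C | 0[.].01
Cell 0 holds . when M halts.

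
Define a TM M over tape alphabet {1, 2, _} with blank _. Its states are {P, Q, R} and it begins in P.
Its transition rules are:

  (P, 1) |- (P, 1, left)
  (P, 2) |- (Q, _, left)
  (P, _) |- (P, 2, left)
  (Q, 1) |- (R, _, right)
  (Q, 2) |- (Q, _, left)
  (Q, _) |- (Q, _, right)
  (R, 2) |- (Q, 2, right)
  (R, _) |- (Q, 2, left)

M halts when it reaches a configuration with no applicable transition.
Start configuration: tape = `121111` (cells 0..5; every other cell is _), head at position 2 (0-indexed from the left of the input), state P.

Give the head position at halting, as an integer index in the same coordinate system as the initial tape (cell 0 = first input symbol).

3

P | 12[1]111   read 1 → write 1, move left, go to P
P | 1[2]1111   read 2 → write _, move left, go to Q
Q | [1]_1111   read 1 → write _, move right, go to R
R | _[_]1111   read _ → write 2, move left, go to Q
Q | [_]21111   read _ → write _, move right, go to Q
Q | _[2]1111   read 2 → write _, move left, go to Q
Q | [_]_1111   read _ → write _, move right, go to Q
Q | _[_]1111   read _ → write _, move right, go to Q
Q | __[1]111   read 1 → write _, move right, go to R
R | ___[1]11
At halt the head is at cell 3.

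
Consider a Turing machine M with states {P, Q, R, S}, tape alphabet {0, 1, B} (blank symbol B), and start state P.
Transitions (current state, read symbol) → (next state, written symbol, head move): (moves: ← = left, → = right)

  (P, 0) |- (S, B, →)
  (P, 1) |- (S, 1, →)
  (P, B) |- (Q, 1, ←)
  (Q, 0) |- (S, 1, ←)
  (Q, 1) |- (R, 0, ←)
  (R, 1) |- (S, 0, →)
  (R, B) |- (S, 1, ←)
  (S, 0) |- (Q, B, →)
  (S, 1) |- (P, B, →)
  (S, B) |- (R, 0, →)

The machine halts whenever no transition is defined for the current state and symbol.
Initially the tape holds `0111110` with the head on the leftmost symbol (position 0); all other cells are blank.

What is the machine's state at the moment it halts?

state=P head=0 tape=[0]111110BBB   (P,0)→(S,B,→)
state=S head=1 tape=B[1]11110BBB   (S,1)→(P,B,→)
state=P head=2 tape=BB[1]1110BBB   (P,1)→(S,1,→)
state=S head=3 tape=BB1[1]110BBB   (S,1)→(P,B,→)
state=P head=4 tape=BB1B[1]10BBB   (P,1)→(S,1,→)
state=S head=5 tape=BB1B1[1]0BBB   (S,1)→(P,B,→)
state=P head=6 tape=BB1B1B[0]BBB   (P,0)→(S,B,→)
state=S head=7 tape=BB1B1BB[B]BB   (S,B)→(R,0,→)
state=R head=8 tape=BB1B1BB0[B]B   (R,B)→(S,1,←)
state=S head=7 tape=BB1B1BB[0]1B   (S,0)→(Q,B,→)
state=Q head=8 tape=BB1B1BBB[1]B   (Q,1)→(R,0,←)
state=R head=7 tape=BB1B1BB[B]0B   (R,B)→(S,1,←)
state=S head=6 tape=BB1B1B[B]10B   (S,B)→(R,0,→)
state=R head=7 tape=BB1B1B0[1]0B   (R,1)→(S,0,→)
state=S head=8 tape=BB1B1B00[0]B   (S,0)→(Q,B,→)
state=Q head=9 tape=BB1B1B00B[B]
No transition is defined for (Q, B); M halts in state Q.

Q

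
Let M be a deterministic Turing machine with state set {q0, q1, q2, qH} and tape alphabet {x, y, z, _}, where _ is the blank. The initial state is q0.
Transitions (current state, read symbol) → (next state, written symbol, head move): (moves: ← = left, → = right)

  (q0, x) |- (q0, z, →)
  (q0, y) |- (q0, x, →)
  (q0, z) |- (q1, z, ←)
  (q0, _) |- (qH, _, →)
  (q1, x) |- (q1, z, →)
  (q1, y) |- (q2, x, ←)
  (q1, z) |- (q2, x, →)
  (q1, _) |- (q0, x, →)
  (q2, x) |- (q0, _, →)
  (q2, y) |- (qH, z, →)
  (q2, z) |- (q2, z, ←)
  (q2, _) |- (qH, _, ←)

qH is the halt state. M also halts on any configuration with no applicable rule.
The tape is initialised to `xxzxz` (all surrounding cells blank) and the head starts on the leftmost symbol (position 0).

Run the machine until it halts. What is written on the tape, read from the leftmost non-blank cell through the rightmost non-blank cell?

zzxzx

q0 | [x]xzxz_   read x → write z, move →, go to q0
q0 | z[x]zxz_   read x → write z, move →, go to q0
q0 | zz[z]xz_   read z → write z, move ←, go to q1
q1 | z[z]zxz_   read z → write x, move →, go to q2
q2 | zx[z]xz_   read z → write z, move ←, go to q2
q2 | z[x]zxz_   read x → write _, move →, go to q0
q0 | z_[z]xz_   read z → write z, move ←, go to q1
q1 | z[_]zxz_   read _ → write x, move →, go to q0
q0 | zx[z]xz_   read z → write z, move ←, go to q1
q1 | z[x]zxz_   read x → write z, move →, go to q1
q1 | zz[z]xz_   read z → write x, move →, go to q2
q2 | zzx[x]z_   read x → write _, move →, go to q0
q0 | zzx_[z]_   read z → write z, move ←, go to q1
q1 | zzx[_]z_   read _ → write x, move →, go to q0
q0 | zzxx[z]_   read z → write z, move ←, go to q1
q1 | zzx[x]z_   read x → write z, move →, go to q1
q1 | zzxz[z]_   read z → write x, move →, go to q2
q2 | zzxzx[_]   read _ → write _, move ←, go to qH
qH | zzxz[x]_
The non-blank tape span at halt is zzxzx.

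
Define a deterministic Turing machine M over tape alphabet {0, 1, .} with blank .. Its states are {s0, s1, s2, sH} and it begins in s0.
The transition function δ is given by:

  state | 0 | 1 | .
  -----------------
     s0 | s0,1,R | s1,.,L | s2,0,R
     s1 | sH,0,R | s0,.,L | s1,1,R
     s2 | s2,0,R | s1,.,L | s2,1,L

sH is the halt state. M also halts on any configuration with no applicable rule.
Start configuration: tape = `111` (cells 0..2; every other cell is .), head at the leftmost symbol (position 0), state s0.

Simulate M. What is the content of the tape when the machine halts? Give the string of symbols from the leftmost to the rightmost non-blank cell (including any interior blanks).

s0 | ..[1]11   read 1 → write ., move L, go to s1
s1 | .[.].11   read . → write 1, move R, go to s1
s1 | .1[.]11   read . → write 1, move R, go to s1
s1 | .11[1]1   read 1 → write ., move L, go to s0
s0 | .1[1].1   read 1 → write ., move L, go to s1
s1 | .[1]..1   read 1 → write ., move L, go to s0
s0 | [.]...1   read . → write 0, move R, go to s2
s2 | 0[.]..1   read . → write 1, move L, go to s2
s2 | [0]1..1   read 0 → write 0, move R, go to s2
s2 | 0[1]..1   read 1 → write ., move L, go to s1
s1 | [0]...1   read 0 → write 0, move R, go to sH
sH | 0[.]..1
The non-blank tape span at halt is 0...1.

0...1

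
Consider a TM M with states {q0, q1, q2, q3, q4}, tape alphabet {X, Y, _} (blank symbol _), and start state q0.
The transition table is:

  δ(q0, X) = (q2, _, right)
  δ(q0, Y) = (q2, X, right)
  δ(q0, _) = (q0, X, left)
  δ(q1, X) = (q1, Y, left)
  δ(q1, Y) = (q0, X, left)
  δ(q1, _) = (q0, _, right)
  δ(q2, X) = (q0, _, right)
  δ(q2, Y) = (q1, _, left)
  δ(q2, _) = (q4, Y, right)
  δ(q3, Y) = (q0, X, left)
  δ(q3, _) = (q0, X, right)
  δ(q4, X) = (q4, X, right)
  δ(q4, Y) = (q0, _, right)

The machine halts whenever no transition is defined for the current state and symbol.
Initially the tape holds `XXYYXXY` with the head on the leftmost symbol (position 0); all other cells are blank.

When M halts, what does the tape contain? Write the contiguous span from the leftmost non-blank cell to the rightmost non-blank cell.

q0 | [X]XYYXXY___   read X → write _, move right, go to q2
q2 | _[X]YYXXY___   read X → write _, move right, go to q0
q0 | __[Y]YXXY___   read Y → write X, move right, go to q2
q2 | __X[Y]XXY___   read Y → write _, move left, go to q1
q1 | __[X]_XXY___   read X → write Y, move left, go to q1
q1 | _[_]Y_XXY___   read _ → write _, move right, go to q0
q0 | __[Y]_XXY___   read Y → write X, move right, go to q2
q2 | __X[_]XXY___   read _ → write Y, move right, go to q4
q4 | __XY[X]XY___   read X → write X, move right, go to q4
q4 | __XYX[X]Y___   read X → write X, move right, go to q4
q4 | __XYXX[Y]___   read Y → write _, move right, go to q0
q0 | __XYXX_[_]__   read _ → write X, move left, go to q0
q0 | __XYXX[_]X__   read _ → write X, move left, go to q0
q0 | __XYX[X]XX__   read X → write _, move right, go to q2
q2 | __XYX_[X]X__   read X → write _, move right, go to q0
q0 | __XYX__[X]__   read X → write _, move right, go to q2
q2 | __XYX___[_]_   read _ → write Y, move right, go to q4
q4 | __XYX___Y[_]
The non-blank tape span at halt is XYX___Y.

XYX___Y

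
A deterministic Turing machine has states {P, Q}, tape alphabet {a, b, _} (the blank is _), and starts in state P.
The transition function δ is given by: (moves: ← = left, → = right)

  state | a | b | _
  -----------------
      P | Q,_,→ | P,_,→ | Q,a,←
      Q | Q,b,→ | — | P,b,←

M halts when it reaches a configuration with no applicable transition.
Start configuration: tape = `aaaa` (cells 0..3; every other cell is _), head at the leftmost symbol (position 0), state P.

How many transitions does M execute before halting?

10

P | [a]aaa__   read a → write _, move →, go to Q
Q | _[a]aa__   read a → write b, move →, go to Q
Q | _b[a]a__   read a → write b, move →, go to Q
Q | _bb[a]__   read a → write b, move →, go to Q
Q | _bbb[_]_   read _ → write b, move ←, go to P
P | _bb[b]b_   read b → write _, move →, go to P
P | _bb_[b]_   read b → write _, move →, go to P
P | _bb__[_]   read _ → write a, move ←, go to Q
Q | _bb_[_]a   read _ → write b, move ←, go to P
P | _bb[_]ba   read _ → write a, move ←, go to Q
Q | _b[b]aba
M halts after 10 transitions.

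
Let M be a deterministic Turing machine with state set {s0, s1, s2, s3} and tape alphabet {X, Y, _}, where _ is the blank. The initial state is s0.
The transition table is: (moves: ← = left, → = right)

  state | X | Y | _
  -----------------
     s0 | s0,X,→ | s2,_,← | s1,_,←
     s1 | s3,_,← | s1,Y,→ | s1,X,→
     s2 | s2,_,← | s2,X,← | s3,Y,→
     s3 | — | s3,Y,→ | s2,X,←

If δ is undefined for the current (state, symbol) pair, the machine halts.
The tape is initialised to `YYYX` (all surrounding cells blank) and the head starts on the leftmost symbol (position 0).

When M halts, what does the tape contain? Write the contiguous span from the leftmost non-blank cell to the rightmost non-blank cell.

state=s0 head=0 tape=__[Y]YYX   (s0,Y)→(s2,_,←)
state=s2 head=-1 tape=_[_]_YYX   (s2,_)→(s3,Y,→)
state=s3 head=0 tape=_Y[_]YYX   (s3,_)→(s2,X,←)
state=s2 head=-1 tape=_[Y]XYYX   (s2,Y)→(s2,X,←)
state=s2 head=-2 tape=[_]XXYYX   (s2,_)→(s3,Y,→)
state=s3 head=-1 tape=Y[X]XYYX
The non-blank tape span at halt is YXXYYX.

YXXYYX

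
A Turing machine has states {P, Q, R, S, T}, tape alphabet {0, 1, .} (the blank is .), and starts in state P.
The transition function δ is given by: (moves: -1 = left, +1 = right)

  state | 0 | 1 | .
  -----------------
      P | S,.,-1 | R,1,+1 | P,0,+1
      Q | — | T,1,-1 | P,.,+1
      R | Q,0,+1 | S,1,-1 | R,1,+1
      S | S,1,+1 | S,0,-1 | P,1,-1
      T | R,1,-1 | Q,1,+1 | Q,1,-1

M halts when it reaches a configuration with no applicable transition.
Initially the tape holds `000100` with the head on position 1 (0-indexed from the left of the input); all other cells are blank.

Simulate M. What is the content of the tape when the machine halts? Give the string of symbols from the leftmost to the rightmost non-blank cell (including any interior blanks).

state=P head=1 tape=....0[0]0100   (P,0)→(S,.,-1)
state=S head=0 tape=....[0].0100   (S,0)→(S,1,+1)
state=S head=1 tape=....1[.]0100   (S,.)→(P,1,-1)
state=P head=0 tape=....[1]10100   (P,1)→(R,1,+1)
state=R head=1 tape=....1[1]0100   (R,1)→(S,1,-1)
state=S head=0 tape=....[1]10100   (S,1)→(S,0,-1)
state=S head=-1 tape=...[.]010100   (S,.)→(P,1,-1)
state=P head=-2 tape=..[.]1010100   (P,.)→(P,0,+1)
state=P head=-1 tape=..0[1]010100   (P,1)→(R,1,+1)
state=R head=0 tape=..01[0]10100   (R,0)→(Q,0,+1)
state=Q head=1 tape=..010[1]0100   (Q,1)→(T,1,-1)
state=T head=0 tape=..01[0]10100   (T,0)→(R,1,-1)
state=R head=-1 tape=..0[1]110100   (R,1)→(S,1,-1)
state=S head=-2 tape=..[0]1110100   (S,0)→(S,1,+1)
state=S head=-1 tape=..1[1]110100   (S,1)→(S,0,-1)
state=S head=-2 tape=..[1]0110100   (S,1)→(S,0,-1)
state=S head=-3 tape=.[.]00110100   (S,.)→(P,1,-1)
state=P head=-4 tape=[.]100110100   (P,.)→(P,0,+1)
state=P head=-3 tape=0[1]00110100   (P,1)→(R,1,+1)
state=R head=-2 tape=01[0]0110100   (R,0)→(Q,0,+1)
state=Q head=-1 tape=010[0]110100
The non-blank tape span at halt is 0100110100.

0100110100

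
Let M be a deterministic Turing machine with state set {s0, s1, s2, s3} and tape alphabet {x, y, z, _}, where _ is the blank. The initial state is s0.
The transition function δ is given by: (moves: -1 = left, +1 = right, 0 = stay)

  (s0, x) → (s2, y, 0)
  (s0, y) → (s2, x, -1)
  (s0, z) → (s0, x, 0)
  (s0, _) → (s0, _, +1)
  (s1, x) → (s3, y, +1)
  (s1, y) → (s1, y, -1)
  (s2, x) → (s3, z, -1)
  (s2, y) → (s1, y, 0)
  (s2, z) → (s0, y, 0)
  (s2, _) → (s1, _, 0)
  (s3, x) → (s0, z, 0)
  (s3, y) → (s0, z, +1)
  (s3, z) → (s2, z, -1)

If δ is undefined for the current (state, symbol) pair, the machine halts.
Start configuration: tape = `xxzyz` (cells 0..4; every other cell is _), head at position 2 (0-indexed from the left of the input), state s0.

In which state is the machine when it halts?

s1

state=s0 head=2 tape=xx[z]yz   (s0,z)→(s0,x,0)
state=s0 head=2 tape=xx[x]yz   (s0,x)→(s2,y,0)
state=s2 head=2 tape=xx[y]yz   (s2,y)→(s1,y,0)
state=s1 head=2 tape=xx[y]yz   (s1,y)→(s1,y,-1)
state=s1 head=1 tape=x[x]yyz   (s1,x)→(s3,y,+1)
state=s3 head=2 tape=xy[y]yz   (s3,y)→(s0,z,+1)
state=s0 head=3 tape=xyz[y]z   (s0,y)→(s2,x,-1)
state=s2 head=2 tape=xy[z]xz   (s2,z)→(s0,y,0)
state=s0 head=2 tape=xy[y]xz   (s0,y)→(s2,x,-1)
state=s2 head=1 tape=x[y]xxz   (s2,y)→(s1,y,0)
state=s1 head=1 tape=x[y]xxz   (s1,y)→(s1,y,-1)
state=s1 head=0 tape=[x]yxxz   (s1,x)→(s3,y,+1)
state=s3 head=1 tape=y[y]xxz   (s3,y)→(s0,z,+1)
state=s0 head=2 tape=yz[x]xz   (s0,x)→(s2,y,0)
state=s2 head=2 tape=yz[y]xz   (s2,y)→(s1,y,0)
state=s1 head=2 tape=yz[y]xz   (s1,y)→(s1,y,-1)
state=s1 head=1 tape=y[z]yxz
No transition is defined for (s1, z); M halts in state s1.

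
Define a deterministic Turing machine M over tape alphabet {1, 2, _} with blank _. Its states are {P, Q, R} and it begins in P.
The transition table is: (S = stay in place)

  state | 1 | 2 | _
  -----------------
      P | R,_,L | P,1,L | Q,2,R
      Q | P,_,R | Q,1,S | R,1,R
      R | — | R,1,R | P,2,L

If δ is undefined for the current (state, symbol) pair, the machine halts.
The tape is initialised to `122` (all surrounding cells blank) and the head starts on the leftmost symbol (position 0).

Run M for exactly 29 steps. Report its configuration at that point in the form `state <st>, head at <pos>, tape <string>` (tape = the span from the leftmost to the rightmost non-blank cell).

state=P head=0 tape=___[1]22___   (P,1)→(R,_,L)
state=R head=-1 tape=__[_]_22___   (R,_)→(P,2,L)
state=P head=-2 tape=_[_]2_22___   (P,_)→(Q,2,R)
state=Q head=-1 tape=_2[2]_22___   (Q,2)→(Q,1,S)
state=Q head=-1 tape=_2[1]_22___   (Q,1)→(P,_,R)
state=P head=0 tape=_2_[_]22___   (P,_)→(Q,2,R)
state=Q head=1 tape=_2_2[2]2___   (Q,2)→(Q,1,S)
state=Q head=1 tape=_2_2[1]2___   (Q,1)→(P,_,R)
state=P head=2 tape=_2_2_[2]___   (P,2)→(P,1,L)
state=P head=1 tape=_2_2[_]1___   (P,_)→(Q,2,R)
state=Q head=2 tape=_2_22[1]___   (Q,1)→(P,_,R)
state=P head=3 tape=_2_22_[_]__   (P,_)→(Q,2,R)
state=Q head=4 tape=_2_22_2[_]_   (Q,_)→(R,1,R)
state=R head=5 tape=_2_22_21[_]   (R,_)→(P,2,L)
state=P head=4 tape=_2_22_2[1]2   (P,1)→(R,_,L)
state=R head=3 tape=_2_22_[2]_2   (R,2)→(R,1,R)
state=R head=4 tape=_2_22_1[_]2   (R,_)→(P,2,L)
state=P head=3 tape=_2_22_[1]22   (P,1)→(R,_,L)
state=R head=2 tape=_2_22[_]_22   (R,_)→(P,2,L)
state=P head=1 tape=_2_2[2]2_22   (P,2)→(P,1,L)
state=P head=0 tape=_2_[2]12_22   (P,2)→(P,1,L)
state=P head=-1 tape=_2[_]112_22   (P,_)→(Q,2,R)
state=Q head=0 tape=_22[1]12_22   (Q,1)→(P,_,R)
state=P head=1 tape=_22_[1]2_22   (P,1)→(R,_,L)
state=R head=0 tape=_22[_]_2_22   (R,_)→(P,2,L)
state=P head=-1 tape=_2[2]2_2_22   (P,2)→(P,1,L)
state=P head=-2 tape=_[2]12_2_22   (P,2)→(P,1,L)
state=P head=-3 tape=[_]112_2_22   (P,_)→(Q,2,R)
state=Q head=-2 tape=2[1]12_2_22   (Q,1)→(P,_,R)
state=P head=-1 tape=2_[1]2_2_22
After 29 steps: state P, head at -1, tape 2_12_2_22.

state P, head at -1, tape 2_12_2_22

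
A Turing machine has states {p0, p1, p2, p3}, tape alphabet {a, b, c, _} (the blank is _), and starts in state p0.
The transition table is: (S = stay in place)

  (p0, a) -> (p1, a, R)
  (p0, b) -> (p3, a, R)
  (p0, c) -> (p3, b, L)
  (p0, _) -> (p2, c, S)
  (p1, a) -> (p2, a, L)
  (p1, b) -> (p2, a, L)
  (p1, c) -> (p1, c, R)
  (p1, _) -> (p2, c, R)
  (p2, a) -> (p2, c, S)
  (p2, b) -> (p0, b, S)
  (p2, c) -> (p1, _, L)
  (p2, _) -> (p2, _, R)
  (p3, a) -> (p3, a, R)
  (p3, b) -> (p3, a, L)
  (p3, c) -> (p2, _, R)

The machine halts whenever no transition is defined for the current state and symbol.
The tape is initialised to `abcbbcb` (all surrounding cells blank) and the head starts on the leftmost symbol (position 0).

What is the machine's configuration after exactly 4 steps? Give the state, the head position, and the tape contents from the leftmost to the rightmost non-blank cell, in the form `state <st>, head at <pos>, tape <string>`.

state p1, head at -1, tape acbbcb

p0 | _[a]bcbbcb   read a → write a, move R, go to p1
p1 | _a[b]cbbcb   read b → write a, move L, go to p2
p2 | _[a]acbbcb   read a → write c, move S, go to p2
p2 | _[c]acbbcb   read c → write _, move L, go to p1
p1 | [_]_acbbcb
After 4 steps: state p1, head at -1, tape acbbcb.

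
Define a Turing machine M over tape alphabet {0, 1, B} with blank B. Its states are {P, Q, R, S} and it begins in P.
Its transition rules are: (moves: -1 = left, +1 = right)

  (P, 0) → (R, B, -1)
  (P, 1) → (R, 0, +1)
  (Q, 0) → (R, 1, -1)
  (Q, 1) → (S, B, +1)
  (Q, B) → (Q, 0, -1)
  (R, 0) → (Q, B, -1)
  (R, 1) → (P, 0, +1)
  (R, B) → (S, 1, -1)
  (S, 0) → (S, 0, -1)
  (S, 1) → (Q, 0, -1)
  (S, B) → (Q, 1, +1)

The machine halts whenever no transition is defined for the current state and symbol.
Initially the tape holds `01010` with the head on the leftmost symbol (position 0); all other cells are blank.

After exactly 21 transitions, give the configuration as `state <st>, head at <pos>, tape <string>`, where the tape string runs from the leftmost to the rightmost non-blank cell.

P | BB[0]1010   read 0 → write B, move -1, go to R
R | B[B]B1010   read B → write 1, move -1, go to S
S | [B]1B1010   read B → write 1, move +1, go to Q
Q | 1[1]B1010   read 1 → write B, move +1, go to S
S | 1B[B]1010   read B → write 1, move +1, go to Q
Q | 1B1[1]010   read 1 → write B, move +1, go to S
S | 1B1B[0]10   read 0 → write 0, move -1, go to S
S | 1B1[B]010   read B → write 1, move +1, go to Q
Q | 1B11[0]10   read 0 → write 1, move -1, go to R
R | 1B1[1]110   read 1 → write 0, move +1, go to P
P | 1B10[1]10   read 1 → write 0, move +1, go to R
R | 1B100[1]0   read 1 → write 0, move +1, go to P
P | 1B1000[0]   read 0 → write B, move -1, go to R
R | 1B100[0]B   read 0 → write B, move -1, go to Q
Q | 1B10[0]BB   read 0 → write 1, move -1, go to R
R | 1B1[0]1BB   read 0 → write B, move -1, go to Q
Q | 1B[1]B1BB   read 1 → write B, move +1, go to S
S | 1BB[B]1BB   read B → write 1, move +1, go to Q
Q | 1BB1[1]BB   read 1 → write B, move +1, go to S
S | 1BB1B[B]B   read B → write 1, move +1, go to Q
Q | 1BB1B1[B]   read B → write 0, move -1, go to Q
Q | 1BB1B[1]0
After 21 steps: state Q, head at 3, tape 1BB1B10.

state Q, head at 3, tape 1BB1B10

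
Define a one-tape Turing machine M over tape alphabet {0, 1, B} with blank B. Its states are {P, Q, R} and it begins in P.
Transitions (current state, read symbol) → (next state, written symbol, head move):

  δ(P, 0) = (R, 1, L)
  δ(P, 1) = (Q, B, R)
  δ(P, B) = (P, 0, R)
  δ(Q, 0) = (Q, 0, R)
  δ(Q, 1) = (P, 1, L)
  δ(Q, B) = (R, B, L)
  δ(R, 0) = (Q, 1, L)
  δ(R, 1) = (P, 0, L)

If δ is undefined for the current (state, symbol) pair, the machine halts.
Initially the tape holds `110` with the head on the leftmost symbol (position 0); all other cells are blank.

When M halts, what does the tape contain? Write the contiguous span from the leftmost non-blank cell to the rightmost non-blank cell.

1B1

P | BB[1]10B   read 1 → write B, move R, go to Q
Q | BBB[1]0B   read 1 → write 1, move L, go to P
P | BB[B]10B   read B → write 0, move R, go to P
P | BB0[1]0B   read 1 → write B, move R, go to Q
Q | BB0B[0]B   read 0 → write 0, move R, go to Q
Q | BB0B0[B]   read B → write B, move L, go to R
R | BB0B[0]B   read 0 → write 1, move L, go to Q
Q | BB0[B]1B   read B → write B, move L, go to R
R | BB[0]B1B   read 0 → write 1, move L, go to Q
Q | B[B]1B1B   read B → write B, move L, go to R
R | [B]B1B1B
The non-blank tape span at halt is 1B1.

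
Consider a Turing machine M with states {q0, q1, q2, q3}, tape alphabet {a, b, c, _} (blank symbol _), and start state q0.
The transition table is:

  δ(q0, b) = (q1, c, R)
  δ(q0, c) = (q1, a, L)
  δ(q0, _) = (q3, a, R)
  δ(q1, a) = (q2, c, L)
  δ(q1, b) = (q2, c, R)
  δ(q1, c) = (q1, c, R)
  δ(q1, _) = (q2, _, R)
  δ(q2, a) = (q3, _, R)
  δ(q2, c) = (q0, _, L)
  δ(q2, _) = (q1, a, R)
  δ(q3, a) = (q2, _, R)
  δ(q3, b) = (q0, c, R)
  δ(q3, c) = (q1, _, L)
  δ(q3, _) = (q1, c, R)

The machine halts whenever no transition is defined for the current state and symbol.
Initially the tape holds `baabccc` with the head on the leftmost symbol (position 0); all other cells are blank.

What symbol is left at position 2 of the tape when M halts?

state=q0 head=0 tape=__[b]aabccc   (q0,b)→(q1,c,R)
state=q1 head=1 tape=__c[a]abccc   (q1,a)→(q2,c,L)
state=q2 head=0 tape=__[c]cabccc   (q2,c)→(q0,_,L)
state=q0 head=-1 tape=_[_]_cabccc   (q0,_)→(q3,a,R)
state=q3 head=0 tape=_a[_]cabccc   (q3,_)→(q1,c,R)
state=q1 head=1 tape=_ac[c]abccc   (q1,c)→(q1,c,R)
state=q1 head=2 tape=_acc[a]bccc   (q1,a)→(q2,c,L)
state=q2 head=1 tape=_ac[c]cbccc   (q2,c)→(q0,_,L)
state=q0 head=0 tape=_a[c]_cbccc   (q0,c)→(q1,a,L)
state=q1 head=-1 tape=_[a]a_cbccc   (q1,a)→(q2,c,L)
state=q2 head=-2 tape=[_]ca_cbccc   (q2,_)→(q1,a,R)
state=q1 head=-1 tape=a[c]a_cbccc   (q1,c)→(q1,c,R)
state=q1 head=0 tape=ac[a]_cbccc   (q1,a)→(q2,c,L)
state=q2 head=-1 tape=a[c]c_cbccc   (q2,c)→(q0,_,L)
state=q0 head=-2 tape=[a]_c_cbccc
Cell 2 holds c when M halts.

c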